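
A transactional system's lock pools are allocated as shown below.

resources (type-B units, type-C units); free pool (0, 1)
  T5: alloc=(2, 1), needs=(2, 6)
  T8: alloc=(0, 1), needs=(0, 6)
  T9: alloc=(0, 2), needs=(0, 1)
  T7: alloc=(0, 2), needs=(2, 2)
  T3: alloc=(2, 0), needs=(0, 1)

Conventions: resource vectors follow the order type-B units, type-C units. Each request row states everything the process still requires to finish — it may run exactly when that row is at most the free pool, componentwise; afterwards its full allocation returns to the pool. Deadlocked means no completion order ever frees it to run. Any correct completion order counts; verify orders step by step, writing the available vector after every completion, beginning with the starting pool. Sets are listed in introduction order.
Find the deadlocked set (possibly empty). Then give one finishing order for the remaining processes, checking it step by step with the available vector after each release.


Deadlocked: T5 and T8.
Key observation: even finishing T3, T9, T7 leaves just (2, 5) free — too little type-C units for any of the remaining processes.
A valid finishing order for the others: T3, T9, T7. Walking it through:
  pool = (0, 1)
  run T3 (needs (0, 1), free (0, 1)); after release of (2, 0) the pool is (2, 1)
  run T9 (needs (0, 1), free (2, 1)); after release of (0, 2) the pool is (2, 3)
  run T7 (needs (2, 2), free (2, 3)); after release of (0, 2) the pool is (2, 5)
None of the blocked processes ever fits:
  blocked: T5 wants (2, 6), pool (2, 5) — not enough type-C units
  blocked: T8 wants (0, 6), pool (2, 5) — not enough type-C units


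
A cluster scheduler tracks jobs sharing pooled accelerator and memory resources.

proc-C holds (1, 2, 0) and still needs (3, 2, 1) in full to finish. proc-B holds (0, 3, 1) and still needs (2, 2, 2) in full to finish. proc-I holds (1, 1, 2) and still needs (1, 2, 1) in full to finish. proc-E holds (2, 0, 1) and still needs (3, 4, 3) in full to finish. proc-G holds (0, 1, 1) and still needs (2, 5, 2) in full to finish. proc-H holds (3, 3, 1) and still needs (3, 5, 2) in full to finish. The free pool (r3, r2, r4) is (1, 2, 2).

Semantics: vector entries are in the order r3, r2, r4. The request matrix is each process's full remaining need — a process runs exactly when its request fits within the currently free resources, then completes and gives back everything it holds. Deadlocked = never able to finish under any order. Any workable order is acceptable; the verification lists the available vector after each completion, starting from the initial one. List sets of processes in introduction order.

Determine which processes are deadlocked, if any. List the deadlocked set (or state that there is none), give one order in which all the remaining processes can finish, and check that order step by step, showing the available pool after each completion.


Deadlocked: proc-C, proc-E and proc-H.
Key observation: even finishing proc-I, proc-B, proc-G leaves just (2, 7, 6) free — too little r3 for any of the remaining processes.
A valid finishing order for the others: proc-I, proc-B, proc-G. Step-by-step check:
  pool = (1, 2, 2)
  run proc-I (needs (1, 2, 1), free (1, 2, 2)); after release of (1, 1, 2) the pool is (2, 3, 4)
  run proc-B (needs (2, 2, 2), free (2, 3, 4)); after release of (0, 3, 1) the pool is (2, 6, 5)
  run proc-G (needs (2, 5, 2), free (2, 6, 5)); after release of (0, 1, 1) the pool is (2, 7, 6)
The stuck group stays short no matter what:
  blocked: proc-C wants (3, 2, 1), pool (2, 7, 6) — not enough r3
  blocked: proc-E wants (3, 4, 3), pool (2, 7, 6) — not enough r3
  blocked: proc-H wants (3, 5, 2), pool (2, 7, 6) — not enough r3


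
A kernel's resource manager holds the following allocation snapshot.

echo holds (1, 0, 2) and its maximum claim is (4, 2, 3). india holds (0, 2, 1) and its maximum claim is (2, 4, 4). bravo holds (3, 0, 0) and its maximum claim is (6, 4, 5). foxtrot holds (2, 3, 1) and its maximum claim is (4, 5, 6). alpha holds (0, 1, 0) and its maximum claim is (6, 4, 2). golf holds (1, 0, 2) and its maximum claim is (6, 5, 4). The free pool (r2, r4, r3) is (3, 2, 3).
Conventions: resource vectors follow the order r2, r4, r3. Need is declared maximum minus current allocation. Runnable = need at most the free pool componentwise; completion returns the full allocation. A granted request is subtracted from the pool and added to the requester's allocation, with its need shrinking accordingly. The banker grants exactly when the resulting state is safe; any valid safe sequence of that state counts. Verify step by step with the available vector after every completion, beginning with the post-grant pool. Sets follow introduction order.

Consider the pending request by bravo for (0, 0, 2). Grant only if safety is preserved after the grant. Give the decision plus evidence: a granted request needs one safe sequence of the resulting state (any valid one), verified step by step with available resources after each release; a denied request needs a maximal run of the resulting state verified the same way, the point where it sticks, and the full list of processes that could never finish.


GRANT. The post-grant state is safe; one safe sequence: echo, india, bravo, foxtrot, alpha, golf.
Key observation: after the grant the pool drops to (3, 2, 1), which still lets echo finish first and unwind the rest.
Step-by-step check of the post-grant state:
  pool = (3, 2, 1)
  echo needs (3, 2, 1) <= (3, 2, 1) -> finishes; pool += (1, 0, 2) = (4, 2, 3)
  india needs (2, 2, 3) <= (4, 2, 3) -> finishes; pool += (0, 2, 1) = (4, 4, 4)
  bravo needs (3, 4, 3) <= (4, 4, 4) -> finishes; pool += (3, 0, 2) = (7, 4, 6)
  foxtrot needs (2, 2, 5) <= (7, 4, 6) -> finishes; pool += (2, 3, 1) = (9, 7, 7)
  alpha needs (6, 3, 2) <= (9, 7, 7) -> finishes; pool += (0, 1, 0) = (9, 8, 7)
  golf needs (5, 5, 2) <= (9, 8, 7) -> finishes; pool += (1, 0, 2) = (10, 8, 9)


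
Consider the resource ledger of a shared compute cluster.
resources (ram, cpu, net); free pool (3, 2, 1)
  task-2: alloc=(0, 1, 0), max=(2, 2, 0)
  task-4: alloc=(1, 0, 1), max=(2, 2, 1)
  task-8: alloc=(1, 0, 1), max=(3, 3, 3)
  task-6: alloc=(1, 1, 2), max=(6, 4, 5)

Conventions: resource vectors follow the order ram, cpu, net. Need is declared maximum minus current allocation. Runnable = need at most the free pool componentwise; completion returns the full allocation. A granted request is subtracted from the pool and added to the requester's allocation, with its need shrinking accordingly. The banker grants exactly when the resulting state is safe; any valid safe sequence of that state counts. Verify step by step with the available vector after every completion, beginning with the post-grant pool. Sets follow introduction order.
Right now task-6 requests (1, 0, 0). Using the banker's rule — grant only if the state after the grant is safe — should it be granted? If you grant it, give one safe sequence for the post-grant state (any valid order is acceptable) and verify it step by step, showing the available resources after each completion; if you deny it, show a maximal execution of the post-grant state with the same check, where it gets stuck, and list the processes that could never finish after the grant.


GRANT. The post-grant state is safe; one safe sequence: task-4, task-2, task-8, task-6.
Key observation: granting shrinks the pool to (2, 2, 1), yet task-4 still fits and the chain goes through.
Step-by-step check of the post-grant state:
  pool = (2, 2, 1)
  task-4 needs (1, 2, 0) <= (2, 2, 1) -> finishes; pool += (1, 0, 1) = (3, 2, 2)
  task-2 needs (2, 1, 0) <= (3, 2, 2) -> finishes; pool += (0, 1, 0) = (3, 3, 2)
  task-8 needs (2, 3, 2) <= (3, 3, 2) -> finishes; pool += (1, 0, 1) = (4, 3, 3)
  task-6 needs (4, 3, 3) <= (4, 3, 3) -> finishes; pool += (2, 1, 2) = (6, 4, 5)


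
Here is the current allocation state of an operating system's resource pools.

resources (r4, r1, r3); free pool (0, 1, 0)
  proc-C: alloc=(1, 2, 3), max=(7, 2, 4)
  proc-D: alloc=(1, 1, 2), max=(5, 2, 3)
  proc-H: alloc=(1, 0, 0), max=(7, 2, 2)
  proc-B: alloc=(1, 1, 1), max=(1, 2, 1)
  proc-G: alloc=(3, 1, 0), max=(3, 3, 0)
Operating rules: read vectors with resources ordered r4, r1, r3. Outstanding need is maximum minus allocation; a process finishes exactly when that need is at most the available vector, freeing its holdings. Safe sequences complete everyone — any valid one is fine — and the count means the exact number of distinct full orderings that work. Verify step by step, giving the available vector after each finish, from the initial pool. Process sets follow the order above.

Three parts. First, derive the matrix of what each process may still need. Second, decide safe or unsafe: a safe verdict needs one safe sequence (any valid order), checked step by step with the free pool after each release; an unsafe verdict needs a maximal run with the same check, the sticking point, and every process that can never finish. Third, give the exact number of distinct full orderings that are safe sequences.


(1) Outstanding need per process (order r4, r1, r3):
  proc-C: (6, 0, 1)
  proc-D: (4, 1, 1)
  proc-H: (6, 2, 2)
  proc-B: (0, 1, 0)
  proc-G: (0, 2, 0)
(2) UNSAFE — no complete ordering exists.
Key observation: r4 is the bottleneck — with proc-B, proc-G, proc-D done the pool holds (5, 4, 3), short of every remaining need.
Going as far as possible: proc-B, proc-G, proc-D; after that, nothing fits. Check, step by step:
  pool = (0, 1, 0)
  proc-B needs (0, 1, 0) <= (0, 1, 0) -> finishes; pool += (1, 1, 1) = (1, 2, 1)
  proc-G needs (0, 2, 0) <= (1, 2, 1) -> finishes; pool += (3, 1, 0) = (4, 3, 1)
  proc-D needs (4, 1, 1) <= (4, 3, 1) -> finishes; pool += (1, 1, 2) = (5, 4, 3)
  proc-C cannot run: need (6, 0, 1) vs free (5, 4, 3) (insufficient r4)
  proc-H cannot run: need (6, 2, 2) vs free (5, 4, 3) (insufficient r4)
Never able to finish: proc-C and proc-H.
(3) Exactly 0 of the possible complete orderings are safe sequences.


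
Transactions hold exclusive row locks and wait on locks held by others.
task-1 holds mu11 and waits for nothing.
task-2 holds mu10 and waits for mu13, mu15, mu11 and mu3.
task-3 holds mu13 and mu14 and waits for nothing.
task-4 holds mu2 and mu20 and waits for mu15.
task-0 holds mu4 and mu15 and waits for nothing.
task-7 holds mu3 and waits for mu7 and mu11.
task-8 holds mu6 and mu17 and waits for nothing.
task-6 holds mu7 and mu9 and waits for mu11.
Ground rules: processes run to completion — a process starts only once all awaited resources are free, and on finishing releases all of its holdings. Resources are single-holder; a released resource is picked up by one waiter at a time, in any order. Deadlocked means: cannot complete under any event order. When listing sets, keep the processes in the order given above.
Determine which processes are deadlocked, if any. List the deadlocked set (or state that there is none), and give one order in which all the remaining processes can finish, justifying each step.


The deadlocked set is empty.
Key observation: every chain of waits terminates; starting from the processes that wait on nothing, all the rest unlock in turn.
One completion order for the rest: task-1, task-6, task-7, task-0, task-3, task-8, task-2, task-4.
Check, step by step:
  task-1: no waits; runs immediately, freeing mu11
  task-6 waits on mu11 — all released -> runs and releases mu7 and mu9
  task-7 waits on mu7 and mu11 — all released -> runs and releases mu3
  task-0: no waits; runs immediately, freeing mu4 and mu15
  task-3: no waits; runs immediately, freeing mu13 and mu14
  task-8: no waits; runs immediately, freeing mu6 and mu17
  task-2 waits on mu13, mu15, mu11 and mu3 — all released -> runs and releases mu10
  task-4 waits on mu15 — all released -> runs and releases mu2 and mu20


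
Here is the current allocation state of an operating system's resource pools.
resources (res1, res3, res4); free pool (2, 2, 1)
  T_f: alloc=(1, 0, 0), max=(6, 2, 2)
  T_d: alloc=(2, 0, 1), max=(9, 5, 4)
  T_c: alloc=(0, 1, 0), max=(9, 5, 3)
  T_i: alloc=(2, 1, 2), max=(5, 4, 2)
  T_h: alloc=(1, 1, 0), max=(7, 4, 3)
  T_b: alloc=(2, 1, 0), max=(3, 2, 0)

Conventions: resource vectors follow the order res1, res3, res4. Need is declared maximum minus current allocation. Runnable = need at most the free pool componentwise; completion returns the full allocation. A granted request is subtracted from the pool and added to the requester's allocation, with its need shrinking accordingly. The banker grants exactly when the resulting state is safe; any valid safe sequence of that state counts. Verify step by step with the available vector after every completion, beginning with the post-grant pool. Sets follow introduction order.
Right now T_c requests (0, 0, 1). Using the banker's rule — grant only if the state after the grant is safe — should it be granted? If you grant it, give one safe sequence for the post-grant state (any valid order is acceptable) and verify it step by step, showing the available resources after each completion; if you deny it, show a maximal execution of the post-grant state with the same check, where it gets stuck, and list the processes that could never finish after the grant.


DENY: after the grant no complete ordering would exist.
Key observation: after T_b, T_i, T_f the pool peaks at (7, 4, 2), and each blocked process is short somewhere: T_d on res3, res4; T_c on res1; T_h on res4.
Pretend the grant happened; the run T_b, T_i, T_f goes as far as possible. Verifying each step:
  pool = (2, 2, 0)
  run T_b (needs (1, 1, 0), free (2, 2, 0)); after release of (2, 1, 0) the pool is (4, 3, 0)
  run T_i (needs (3, 3, 0), free (4, 3, 0)); after release of (2, 1, 2) the pool is (6, 4, 2)
  run T_f (needs (5, 2, 2), free (6, 4, 2)); after release of (1, 0, 0) the pool is (7, 4, 2)
  blocked: T_d wants (7, 5, 3), pool (7, 4, 2) — not enough res3 and res4
  blocked: T_c wants (9, 4, 2), pool (7, 4, 2) — not enough res1
  blocked: T_h wants (6, 3, 3), pool (7, 4, 2) — not enough res4
Post-grant, the permanently blocked set is T_d, T_c and T_h.


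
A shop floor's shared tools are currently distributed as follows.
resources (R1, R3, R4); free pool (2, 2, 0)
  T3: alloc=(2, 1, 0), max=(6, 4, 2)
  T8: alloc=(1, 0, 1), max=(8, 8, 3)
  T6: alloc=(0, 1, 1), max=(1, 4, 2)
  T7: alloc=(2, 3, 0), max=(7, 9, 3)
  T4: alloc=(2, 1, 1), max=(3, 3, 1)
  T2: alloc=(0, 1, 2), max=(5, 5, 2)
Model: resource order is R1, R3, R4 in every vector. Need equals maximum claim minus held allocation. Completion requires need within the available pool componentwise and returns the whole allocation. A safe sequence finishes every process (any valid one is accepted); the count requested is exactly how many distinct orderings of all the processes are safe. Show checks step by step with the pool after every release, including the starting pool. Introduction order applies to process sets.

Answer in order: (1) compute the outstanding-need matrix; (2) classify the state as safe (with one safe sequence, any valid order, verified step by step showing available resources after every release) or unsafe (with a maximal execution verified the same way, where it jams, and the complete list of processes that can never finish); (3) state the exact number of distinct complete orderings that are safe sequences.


(1) Outstanding need per process (order R1, R3, R4):
  T3: (4, 3, 2)
  T8: (7, 8, 2)
  T6: (1, 3, 1)
  T7: (5, 6, 3)
  T4: (1, 2, 0)
  T2: (5, 4, 0)
(2) SAFE, for example via the order T4, T6, T3, T2, T7, T8.
Key observation: T4 marks the first exact bind of the order: its need (1, 2, 0) fits the free (2, 2, 0) with zero slack on a requested resource.
Walking it through:
  pool = (2, 2, 0)
  T4 needs (1, 2, 0) <= (2, 2, 0) -> finishes; pool += (2, 1, 1) = (4, 3, 1)
  T6 needs (1, 3, 1) <= (4, 3, 1) -> finishes; pool += (0, 1, 1) = (4, 4, 2)
  T3 needs (4, 3, 2) <= (4, 4, 2) -> finishes; pool += (2, 1, 0) = (6, 5, 2)
  T2 needs (5, 4, 0) <= (6, 5, 2) -> finishes; pool += (0, 1, 2) = (6, 6, 4)
  T7 needs (5, 6, 3) <= (6, 6, 4) -> finishes; pool += (2, 3, 0) = (8, 9, 4)
  T8 needs (7, 8, 2) <= (8, 9, 4) -> finishes; pool += (1, 0, 1) = (9, 9, 5)
(3) Precisely 1 of the possible complete orderings is a safe sequence.


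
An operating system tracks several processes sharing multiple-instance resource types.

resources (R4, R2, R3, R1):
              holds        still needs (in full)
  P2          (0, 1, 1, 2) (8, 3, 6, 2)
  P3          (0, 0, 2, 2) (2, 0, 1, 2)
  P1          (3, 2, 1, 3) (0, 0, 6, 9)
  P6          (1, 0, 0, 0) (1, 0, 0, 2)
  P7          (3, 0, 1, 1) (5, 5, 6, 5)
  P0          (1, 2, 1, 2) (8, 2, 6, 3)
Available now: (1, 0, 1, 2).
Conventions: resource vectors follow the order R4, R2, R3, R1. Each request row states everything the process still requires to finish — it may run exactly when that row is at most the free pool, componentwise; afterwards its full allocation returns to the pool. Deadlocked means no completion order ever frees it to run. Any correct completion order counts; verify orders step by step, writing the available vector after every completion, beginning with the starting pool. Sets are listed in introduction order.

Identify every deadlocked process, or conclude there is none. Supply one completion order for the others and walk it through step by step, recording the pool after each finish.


Deadlocked set: P2, P1, P7 and P0.
Key observation: even finishing P6, P3 leaves just (2, 0, 3, 4) free — too little R3 for any of the remaining processes.
One completion order for the rest: P6, P3. Verifying each step:
  pool = (1, 0, 1, 2)
  P6: need (1, 0, 0, 2) fits (1, 0, 1, 2); releases (1, 0, 0, 0), pool now (2, 0, 1, 2)
  P3: need (2, 0, 1, 2) fits (2, 0, 1, 2); releases (0, 0, 2, 2), pool now (2, 0, 3, 4)
The blocked processes can never fit:
  P2 cannot run: need (8, 3, 6, 2) vs free (2, 0, 3, 4) (insufficient R4, R2 and R3)
  P1 cannot run: need (0, 0, 6, 9) vs free (2, 0, 3, 4) (insufficient R3 and R1)
  P7 cannot run: need (5, 5, 6, 5) vs free (2, 0, 3, 4) (insufficient R4, R2, R3 and R1)
  P0 cannot run: need (8, 2, 6, 3) vs free (2, 0, 3, 4) (insufficient R4, R2 and R3)


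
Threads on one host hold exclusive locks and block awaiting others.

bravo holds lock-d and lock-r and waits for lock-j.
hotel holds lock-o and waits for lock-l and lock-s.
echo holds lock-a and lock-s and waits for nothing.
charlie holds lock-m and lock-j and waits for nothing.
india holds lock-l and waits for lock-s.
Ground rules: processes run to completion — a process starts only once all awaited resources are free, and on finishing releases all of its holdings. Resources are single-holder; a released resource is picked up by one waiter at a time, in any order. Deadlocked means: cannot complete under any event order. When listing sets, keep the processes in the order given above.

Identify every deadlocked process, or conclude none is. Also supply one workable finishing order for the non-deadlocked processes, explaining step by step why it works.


The deadlocked set is empty.
Key observation: the waits form no ring: some process can always run, and its releases unblock the others one by one.
The rest can finish in the order echo, india, charlie, bravo, hotel.
Verifying each step:
  echo: no waits; runs immediately, freeing lock-a and lock-s
  run india (all its waits — lock-s — are resolved); releases lock-l
  charlie: no waits; runs immediately, freeing lock-m and lock-j
  run bravo (all its waits — lock-j — are resolved); releases lock-d and lock-r
  run hotel (all its waits — lock-l and lock-s — are resolved); releases lock-o


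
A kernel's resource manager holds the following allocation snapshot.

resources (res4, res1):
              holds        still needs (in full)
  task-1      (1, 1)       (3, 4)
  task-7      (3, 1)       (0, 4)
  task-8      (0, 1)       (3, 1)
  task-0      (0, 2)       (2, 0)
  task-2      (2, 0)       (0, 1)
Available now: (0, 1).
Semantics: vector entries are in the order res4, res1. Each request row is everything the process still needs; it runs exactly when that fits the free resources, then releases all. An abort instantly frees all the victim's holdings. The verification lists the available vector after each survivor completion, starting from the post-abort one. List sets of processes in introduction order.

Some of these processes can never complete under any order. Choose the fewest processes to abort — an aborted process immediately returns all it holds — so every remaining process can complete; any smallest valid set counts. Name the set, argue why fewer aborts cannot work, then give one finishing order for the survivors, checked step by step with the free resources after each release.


Abort task-1.
Key observation: task-8 was stuck for good until task-1 gave back (1, 1); in the order shown it finishes at step 2.
No smaller set exists: with zero aborts the deadlock remains.
One survivor order: task-2, task-8, task-0, task-7. Check, step by step (post-abort pool first):
  pool = (1, 2)
  run task-2 (needs (0, 1), free (1, 2)); after release of (2, 0) the pool is (3, 2)
  run task-8 (needs (3, 1), free (3, 2)); after release of (0, 1) the pool is (3, 3)
  run task-0 (needs (2, 0), free (3, 3)); after release of (0, 2) the pool is (3, 5)
  run task-7 (needs (0, 4), free (3, 5)); after release of (3, 1) the pool is (6, 6)


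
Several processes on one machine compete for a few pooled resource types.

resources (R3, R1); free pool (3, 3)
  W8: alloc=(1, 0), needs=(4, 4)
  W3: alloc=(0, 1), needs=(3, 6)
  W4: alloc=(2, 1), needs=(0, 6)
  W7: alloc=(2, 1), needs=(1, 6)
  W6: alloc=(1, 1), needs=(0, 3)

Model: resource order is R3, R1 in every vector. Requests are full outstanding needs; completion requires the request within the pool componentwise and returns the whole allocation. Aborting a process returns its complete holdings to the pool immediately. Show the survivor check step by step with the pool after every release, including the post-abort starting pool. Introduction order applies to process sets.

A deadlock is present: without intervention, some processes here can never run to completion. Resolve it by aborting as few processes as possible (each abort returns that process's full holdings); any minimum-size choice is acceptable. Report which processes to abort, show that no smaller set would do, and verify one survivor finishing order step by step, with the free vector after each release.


The answer: abort W3 and W7.
Key observation: the deadlocked W4 becomes finishable only because W3 and W7 released (2, 2); it completes at step 3 below.
Why nothing smaller works — every single abort fails: W8 alone leaves W3 blocked (short on R1); W3 alone leaves W4 blocked (short on R1); W4 alone leaves W3 blocked (short on R1); W7 alone leaves W3 blocked (short on R1); W6 alone leaves W3 blocked (short on R1).
The survivors complete as W6, W8, W4. Walking it through (starting from the post-abort pool):
  pool = (5, 5)
  run W6 (needs (0, 3), free (5, 5)); after release of (1, 1) the pool is (6, 6)
  run W8 (needs (4, 4), free (6, 6)); after release of (1, 0) the pool is (7, 6)
  run W4 (needs (0, 6), free (7, 6)); after release of (2, 1) the pool is (9, 7)


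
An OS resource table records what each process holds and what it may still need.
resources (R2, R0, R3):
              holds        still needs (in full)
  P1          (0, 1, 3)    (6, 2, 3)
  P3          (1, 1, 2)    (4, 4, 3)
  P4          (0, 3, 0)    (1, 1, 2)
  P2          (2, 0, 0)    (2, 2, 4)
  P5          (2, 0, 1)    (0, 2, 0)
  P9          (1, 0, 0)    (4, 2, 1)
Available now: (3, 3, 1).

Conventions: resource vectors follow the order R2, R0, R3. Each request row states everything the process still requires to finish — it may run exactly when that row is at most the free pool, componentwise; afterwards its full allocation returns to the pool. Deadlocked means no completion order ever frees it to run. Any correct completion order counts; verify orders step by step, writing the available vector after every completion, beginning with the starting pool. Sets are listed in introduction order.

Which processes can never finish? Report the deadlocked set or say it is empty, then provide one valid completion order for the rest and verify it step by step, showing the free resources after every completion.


Deadlocked: P1, P3 and P2.
Key observation: the wall is R3: completing P5, P4, P9 brings the pool only to (6, 6, 2), and all the rest need more.
One completion order for the rest: P5, P4, P9. Verifying each step:
  pool = (3, 3, 1)
  P5 needs (0, 2, 0) <= (3, 3, 1) -> finishes; pool += (2, 0, 1) = (5, 3, 2)
  P4 needs (1, 1, 2) <= (5, 3, 2) -> finishes; pool += (0, 3, 0) = (5, 6, 2)
  P9 needs (4, 2, 1) <= (5, 6, 2) -> finishes; pool += (1, 0, 0) = (6, 6, 2)
The blocked processes can never fit:
  P1 cannot run: need (6, 2, 3) vs free (6, 6, 2) (insufficient R3)
  P3 cannot run: need (4, 4, 3) vs free (6, 6, 2) (insufficient R3)
  P2 cannot run: need (2, 2, 4) vs free (6, 6, 2) (insufficient R3)


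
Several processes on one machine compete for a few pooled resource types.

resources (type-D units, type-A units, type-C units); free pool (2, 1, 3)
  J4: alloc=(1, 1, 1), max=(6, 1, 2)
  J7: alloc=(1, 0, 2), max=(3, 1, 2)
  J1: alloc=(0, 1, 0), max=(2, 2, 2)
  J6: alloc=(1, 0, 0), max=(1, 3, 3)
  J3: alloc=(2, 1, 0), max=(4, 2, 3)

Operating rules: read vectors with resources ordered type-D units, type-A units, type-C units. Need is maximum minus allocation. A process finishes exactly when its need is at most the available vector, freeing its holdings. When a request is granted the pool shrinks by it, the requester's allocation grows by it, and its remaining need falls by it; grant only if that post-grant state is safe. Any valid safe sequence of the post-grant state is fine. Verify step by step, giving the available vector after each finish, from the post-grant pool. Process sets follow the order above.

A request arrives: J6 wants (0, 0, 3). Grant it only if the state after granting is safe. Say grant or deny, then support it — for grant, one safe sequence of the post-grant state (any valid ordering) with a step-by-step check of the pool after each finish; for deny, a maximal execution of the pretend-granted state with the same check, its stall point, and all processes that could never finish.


DENY: after the grant no complete ordering would exist.
Key observation: after J7, J1 the pool peaks at (3, 2, 2), and each blocked process is short somewhere: J4 on type-D units; J6 on type-A units; J3 on type-C units.
Pretend the grant happened; the run J7, J1 goes as far as possible. Check, step by step:
  pool = (2, 1, 0)
  J7: need (2, 1, 0) fits (2, 1, 0); releases (1, 0, 2), pool now (3, 1, 2)
  J1: need (2, 1, 2) fits (3, 1, 2); releases (0, 1, 0), pool now (3, 2, 2)
  J4 still needs (5, 0, 1) but only (3, 2, 2) is free — short on type-D units
  J6 still needs (0, 3, 0) but only (3, 2, 2) is free — short on type-A units
  J3 still needs (2, 1, 3) but only (3, 2, 2) is free — short on type-C units
Had the request been granted, J4, J6 and J3 could never finish.


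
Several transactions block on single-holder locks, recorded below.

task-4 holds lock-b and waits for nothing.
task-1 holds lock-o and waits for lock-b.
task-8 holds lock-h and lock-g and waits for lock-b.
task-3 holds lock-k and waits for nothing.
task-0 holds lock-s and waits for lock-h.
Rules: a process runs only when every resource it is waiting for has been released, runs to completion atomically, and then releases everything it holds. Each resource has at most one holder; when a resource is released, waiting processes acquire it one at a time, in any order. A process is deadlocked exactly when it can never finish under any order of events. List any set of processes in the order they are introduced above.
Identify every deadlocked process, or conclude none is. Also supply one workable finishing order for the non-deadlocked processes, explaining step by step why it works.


Nothing here is deadlocked.
Key observation: there is no circular wait here — follow any chain and it reaches a process that is free to run now.
A valid finishing order for the others: task-4, task-1, task-3, task-8, task-0.
Verifying each step:
  task-4 waits on nothing -> runs at once and releases lock-b
  task-1: everything it awaited (lock-b) is free; runs, freeing lock-o
  task-3 waits on nothing -> runs at once and releases lock-k
  task-8: everything it awaited (lock-b) is free; runs, freeing lock-h and lock-g
  task-0: everything it awaited (lock-h) is free; runs, freeing lock-s


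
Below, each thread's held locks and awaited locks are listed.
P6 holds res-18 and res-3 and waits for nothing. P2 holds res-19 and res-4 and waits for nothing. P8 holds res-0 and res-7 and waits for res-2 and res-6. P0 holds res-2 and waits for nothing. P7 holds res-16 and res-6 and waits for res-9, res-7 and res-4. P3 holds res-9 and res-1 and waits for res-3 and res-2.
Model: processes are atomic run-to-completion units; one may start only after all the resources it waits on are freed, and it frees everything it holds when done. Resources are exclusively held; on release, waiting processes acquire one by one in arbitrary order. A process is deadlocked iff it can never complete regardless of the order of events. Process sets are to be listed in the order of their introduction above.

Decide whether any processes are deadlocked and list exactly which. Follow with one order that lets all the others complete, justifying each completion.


The deadlocked set is P8 and P7.
Key observation: the knot is the closed ring of waits P8 -> P7 -> P8; no other process is dragged down with it.
One completion order for the rest: P6, P0, P3, P2.
Verifying each step:
  run P6 (it waits on nothing); releases res-18 and res-3
  run P0 (it waits on nothing); releases res-2
  P3 waits on res-3 and res-2 — all released -> runs and releases res-9 and res-1
  run P2 (it waits on nothing); releases res-19 and res-4


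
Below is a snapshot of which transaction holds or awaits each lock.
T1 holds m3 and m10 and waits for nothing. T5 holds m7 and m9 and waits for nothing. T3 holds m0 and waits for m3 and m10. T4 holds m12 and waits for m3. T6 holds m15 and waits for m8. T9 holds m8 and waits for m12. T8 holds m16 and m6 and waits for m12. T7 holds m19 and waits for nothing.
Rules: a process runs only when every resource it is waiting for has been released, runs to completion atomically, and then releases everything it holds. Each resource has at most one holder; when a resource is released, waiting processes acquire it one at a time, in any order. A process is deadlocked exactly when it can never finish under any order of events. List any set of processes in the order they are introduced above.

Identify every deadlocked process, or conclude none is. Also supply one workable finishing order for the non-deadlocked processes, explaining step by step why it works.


The deadlocked set is empty.
Key observation: the wait relation is loop-free; peeling off processes with no waits unwinds the whole state.
One completion order for the rest: T1, T5, T4, T7, T8, T3, T9, T6.
Verifying each step:
  T1 waits on nothing -> runs at once and releases m3 and m10
  T5 waits on nothing -> runs at once and releases m7 and m9
  run T4 (all its waits — m3 — are resolved); releases m12
  T7 waits on nothing -> runs at once and releases m19
  run T8 (all its waits — m12 — are resolved); releases m16 and m6
  run T3 (all its waits — m3 and m10 — are resolved); releases m0
  run T9 (all its waits — m12 — are resolved); releases m8
  run T6 (all its waits — m8 — are resolved); releases m15


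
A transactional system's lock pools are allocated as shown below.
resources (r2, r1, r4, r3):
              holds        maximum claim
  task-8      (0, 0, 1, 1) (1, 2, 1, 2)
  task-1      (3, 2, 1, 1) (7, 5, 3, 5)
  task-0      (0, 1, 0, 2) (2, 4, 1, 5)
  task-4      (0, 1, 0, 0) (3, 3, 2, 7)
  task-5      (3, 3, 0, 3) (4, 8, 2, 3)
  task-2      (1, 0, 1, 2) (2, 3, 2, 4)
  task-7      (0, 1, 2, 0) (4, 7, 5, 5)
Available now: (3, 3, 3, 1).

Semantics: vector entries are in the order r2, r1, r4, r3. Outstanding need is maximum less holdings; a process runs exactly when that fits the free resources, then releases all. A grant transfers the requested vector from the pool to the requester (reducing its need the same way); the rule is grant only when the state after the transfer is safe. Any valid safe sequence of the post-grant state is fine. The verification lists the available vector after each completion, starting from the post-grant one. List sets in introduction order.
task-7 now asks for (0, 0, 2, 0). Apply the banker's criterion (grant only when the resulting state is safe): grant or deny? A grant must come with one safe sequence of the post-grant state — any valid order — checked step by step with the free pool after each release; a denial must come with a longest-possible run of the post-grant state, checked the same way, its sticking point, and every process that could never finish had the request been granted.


GRANT: granting preserves safety; a valid post-grant sequence is task-8, task-2, task-0, task-1, task-7, task-4, task-5.
Key observation: post-grant, (3, 3, 1, 1) remains, and an order beginning with task-8 completes everyone.
Step-by-step check of the post-grant state:
  pool = (3, 3, 1, 1)
  task-8: need (1, 2, 0, 1) fits (3, 3, 1, 1); releases (0, 0, 1, 1), pool now (3, 3, 2, 2)
  task-2: need (1, 3, 1, 2) fits (3, 3, 2, 2); releases (1, 0, 1, 2), pool now (4, 3, 3, 4)
  task-0: need (2, 3, 1, 3) fits (4, 3, 3, 4); releases (0, 1, 0, 2), pool now (4, 4, 3, 6)
  task-1: need (4, 3, 2, 4) fits (4, 4, 3, 6); releases (3, 2, 1, 1), pool now (7, 6, 4, 7)
  task-7: need (4, 6, 1, 5) fits (7, 6, 4, 7); releases (0, 1, 4, 0), pool now (7, 7, 8, 7)
  task-4: need (3, 2, 2, 7) fits (7, 7, 8, 7); releases (0, 1, 0, 0), pool now (7, 8, 8, 7)
  task-5: need (1, 5, 2, 0) fits (7, 8, 8, 7); releases (3, 3, 0, 3), pool now (10, 11, 8, 10)


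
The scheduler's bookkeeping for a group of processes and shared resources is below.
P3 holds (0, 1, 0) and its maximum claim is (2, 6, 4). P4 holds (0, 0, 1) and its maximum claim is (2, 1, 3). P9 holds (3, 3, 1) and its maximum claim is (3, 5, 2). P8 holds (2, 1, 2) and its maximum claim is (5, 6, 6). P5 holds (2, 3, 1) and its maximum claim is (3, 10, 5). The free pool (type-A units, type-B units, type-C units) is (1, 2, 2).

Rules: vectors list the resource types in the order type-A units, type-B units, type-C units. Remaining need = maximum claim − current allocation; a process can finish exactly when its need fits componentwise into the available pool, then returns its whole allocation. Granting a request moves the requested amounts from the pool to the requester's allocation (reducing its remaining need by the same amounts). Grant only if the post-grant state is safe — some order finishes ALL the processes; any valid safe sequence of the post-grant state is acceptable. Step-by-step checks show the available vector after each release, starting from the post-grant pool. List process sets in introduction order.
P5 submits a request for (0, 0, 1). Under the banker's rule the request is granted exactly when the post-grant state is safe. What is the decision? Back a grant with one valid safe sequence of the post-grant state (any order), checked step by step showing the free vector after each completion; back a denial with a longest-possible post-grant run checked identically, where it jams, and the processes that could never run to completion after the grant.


DENY — the pretend-granted state is unsafe.
Key observation: after P9, P4 the pool peaks at (4, 5, 3), and each blocked process is short somewhere: P3 on type-C units; P8 on type-C units; P5 on type-B units.
After a pretend grant, a maximal execution: P9, P4 — then nothing else fits. Check, step by step:
  pool = (1, 2, 1)
  run P9 (needs (0, 2, 1), free (1, 2, 1)); after release of (3, 3, 1) the pool is (4, 5, 2)
  run P4 (needs (2, 1, 2), free (4, 5, 2)); after release of (0, 0, 1) the pool is (4, 5, 3)
  blocked: P3 wants (2, 5, 4), pool (4, 5, 3) — not enough type-C units
  blocked: P8 wants (3, 5, 4), pool (4, 5, 3) — not enough type-C units
  blocked: P5 wants (1, 7, 3), pool (4, 5, 3) — not enough type-B units
Processes that could never finish after the grant: P3, P8 and P5.


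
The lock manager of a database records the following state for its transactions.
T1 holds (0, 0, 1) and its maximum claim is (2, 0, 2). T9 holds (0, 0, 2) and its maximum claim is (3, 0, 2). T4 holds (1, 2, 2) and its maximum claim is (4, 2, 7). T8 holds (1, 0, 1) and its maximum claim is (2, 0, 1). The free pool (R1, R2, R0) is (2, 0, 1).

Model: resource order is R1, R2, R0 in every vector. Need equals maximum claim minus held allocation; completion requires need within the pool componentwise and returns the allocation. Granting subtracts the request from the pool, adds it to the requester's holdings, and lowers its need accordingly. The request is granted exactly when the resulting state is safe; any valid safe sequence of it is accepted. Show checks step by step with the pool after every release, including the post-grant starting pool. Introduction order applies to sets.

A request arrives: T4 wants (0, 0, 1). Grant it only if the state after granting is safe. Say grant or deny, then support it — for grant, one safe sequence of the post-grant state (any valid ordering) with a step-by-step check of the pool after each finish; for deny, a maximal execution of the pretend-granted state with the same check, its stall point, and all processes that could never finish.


GRANT. The post-grant state is safe; one safe sequence: T8, T1, T9, T4.
Key observation: (2, 0, 0) free after granting still covers T8 first, and each release covers the next.
Check on the post-grant state, step by step:
  pool = (2, 0, 0)
  run T8 (needs (1, 0, 0), free (2, 0, 0)); after release of (1, 0, 1) the pool is (3, 0, 1)
  run T1 (needs (2, 0, 1), free (3, 0, 1)); after release of (0, 0, 1) the pool is (3, 0, 2)
  run T9 (needs (3, 0, 0), free (3, 0, 2)); after release of (0, 0, 2) the pool is (3, 0, 4)
  run T4 (needs (3, 0, 4), free (3, 0, 4)); after release of (1, 2, 3) the pool is (4, 2, 7)


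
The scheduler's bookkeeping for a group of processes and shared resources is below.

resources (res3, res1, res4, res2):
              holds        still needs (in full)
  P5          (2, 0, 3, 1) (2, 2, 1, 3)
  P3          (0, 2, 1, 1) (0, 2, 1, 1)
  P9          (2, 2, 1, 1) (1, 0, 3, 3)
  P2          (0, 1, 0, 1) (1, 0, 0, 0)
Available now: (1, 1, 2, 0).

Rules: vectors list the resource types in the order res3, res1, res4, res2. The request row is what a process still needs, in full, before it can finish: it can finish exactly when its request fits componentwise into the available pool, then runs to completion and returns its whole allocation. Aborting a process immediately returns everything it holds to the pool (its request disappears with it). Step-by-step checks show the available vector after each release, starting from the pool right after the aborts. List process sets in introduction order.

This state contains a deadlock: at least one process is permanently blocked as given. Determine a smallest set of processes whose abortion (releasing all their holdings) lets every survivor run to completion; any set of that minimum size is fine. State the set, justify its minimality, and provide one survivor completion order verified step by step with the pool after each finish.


The answer: abort P9.
Key observation: P5 was stuck for good until P9 gave back (2, 2, 1, 1); in the order shown it finishes at step 3.
Why nothing smaller works: aborting no one leaves the state deadlocked as given.
One survivor order: P2, P3, P5. Step-by-step check (post-abort pool first):
  pool = (3, 3, 3, 1)
  run P2 (needs (1, 0, 0, 0), free (3, 3, 3, 1)); after release of (0, 1, 0, 1) the pool is (3, 4, 3, 2)
  run P3 (needs (0, 2, 1, 1), free (3, 4, 3, 2)); after release of (0, 2, 1, 1) the pool is (3, 6, 4, 3)
  run P5 (needs (2, 2, 1, 3), free (3, 6, 4, 3)); after release of (2, 0, 3, 1) the pool is (5, 6, 7, 4)


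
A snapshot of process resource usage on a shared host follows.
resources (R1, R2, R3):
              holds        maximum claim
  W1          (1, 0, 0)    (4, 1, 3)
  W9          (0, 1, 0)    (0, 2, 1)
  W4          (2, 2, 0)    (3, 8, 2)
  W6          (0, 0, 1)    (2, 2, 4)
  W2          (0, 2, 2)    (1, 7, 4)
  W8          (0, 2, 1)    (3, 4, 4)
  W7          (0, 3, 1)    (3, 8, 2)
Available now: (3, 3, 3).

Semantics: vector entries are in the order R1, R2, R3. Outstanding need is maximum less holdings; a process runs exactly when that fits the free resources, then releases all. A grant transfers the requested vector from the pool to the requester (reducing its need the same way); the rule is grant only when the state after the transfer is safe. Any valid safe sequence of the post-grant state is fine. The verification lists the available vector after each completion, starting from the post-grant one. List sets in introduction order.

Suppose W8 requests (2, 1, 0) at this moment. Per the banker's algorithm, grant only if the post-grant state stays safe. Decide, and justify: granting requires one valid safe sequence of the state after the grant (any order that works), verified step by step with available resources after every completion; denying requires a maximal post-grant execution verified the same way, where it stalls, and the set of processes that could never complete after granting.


GRANT. The post-grant state is safe; one safe sequence: W9, W8, W7, W4, W2, W1, W6.
Key observation: post-grant, (1, 2, 3) remains, and an order beginning with W9 completes everyone.
Check on the post-grant state, step by step:
  pool = (1, 2, 3)
  W9 needs (0, 1, 1) <= (1, 2, 3) -> finishes; pool += (0, 1, 0) = (1, 3, 3)
  W8 needs (1, 1, 3) <= (1, 3, 3) -> finishes; pool += (2, 3, 1) = (3, 6, 4)
  W7 needs (3, 5, 1) <= (3, 6, 4) -> finishes; pool += (0, 3, 1) = (3, 9, 5)
  W4 needs (1, 6, 2) <= (3, 9, 5) -> finishes; pool += (2, 2, 0) = (5, 11, 5)
  W2 needs (1, 5, 2) <= (5, 11, 5) -> finishes; pool += (0, 2, 2) = (5, 13, 7)
  W1 needs (3, 1, 3) <= (5, 13, 7) -> finishes; pool += (1, 0, 0) = (6, 13, 7)
  W6 needs (2, 2, 3) <= (6, 13, 7) -> finishes; pool += (0, 0, 1) = (6, 13, 8)
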